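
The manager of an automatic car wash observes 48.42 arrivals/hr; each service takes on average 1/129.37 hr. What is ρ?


ρ = λ/μ = 48.42/129.37 = 0.3743

Final: 0.3743


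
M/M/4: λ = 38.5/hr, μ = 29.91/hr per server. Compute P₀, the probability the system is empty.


a = λ/μ = 38.5/29.91 = 1.2872; ρ = a/c = 0.3218
Σ_{k=0}^{3} a^k/k! (terms k=0..3) = 1.00000 + 1.28719 + 0.82844 + 0.35545 = 3.47108
Tail: a^4/(4!(1−ρ)) = 2.74522/(24·0.6782) = 0.16866
P₀ = 1/(3.47108 + 0.16866) = 1/3.63974 = 0.274745

Final: 0.274745


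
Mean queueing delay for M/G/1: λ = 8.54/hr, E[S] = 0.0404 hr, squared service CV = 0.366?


ρ = λ·E[S] = 8.54·0.0404 = 0.3450
E[S²] = E[S]²(1+C_s²) = 0.0404²·(1+0.366) = 0.002230
Wq = λ·E[S²]/(2(1−ρ)) = 8.54·0.002230/(2·0.6550) = 0.01453 hr

Final: 0.01453 hr


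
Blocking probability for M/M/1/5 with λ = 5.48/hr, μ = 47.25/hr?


ρ = λ/μ = 5.48/47.25 = 0.1160
P_K = (1−ρ)ρ^K/(1−ρ^(K+1)) = (0.8840·0.00002098)/(1 − 0.000002434)
= 0.00001855/0.999998 = 0.00001855

Final: 0.00001855


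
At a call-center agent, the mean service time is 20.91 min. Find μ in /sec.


μ = 1/(service time) in consistent units.
1 second = 0.0166667 min, so μ = 0.0166667/20.91 = 0.0007971 per second

Final: 0.0007971 /sec


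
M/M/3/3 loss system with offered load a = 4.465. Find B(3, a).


B(c,a) = (a^c/c!) / Σ_{k=0}^{c} a^k/k!
a^3/3! = 14.835874
Σ terms (k=0..3): 1.00000 + 4.46500 + 9.96811 + 14.83587 = 30.268987
B = 14.835874/30.268987 = 0.490134

Final: 0.490134


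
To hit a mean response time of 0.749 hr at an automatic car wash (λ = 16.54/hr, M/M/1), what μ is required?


W = 1/(μ−λ) ⇒ μ − λ = 1/W = 1/0.749 = 1.3351
μ = λ + 1/W = 16.54 + 1.3351 = 17.8751 per hr

Final: 17.8751 /hr


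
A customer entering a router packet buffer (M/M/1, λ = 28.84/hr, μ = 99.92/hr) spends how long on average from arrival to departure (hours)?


W = 1/(μ−λ) = 1/(99.92 − 28.84) = 1/71.08 = 0.01407 hr

Final: 0.01407 hr


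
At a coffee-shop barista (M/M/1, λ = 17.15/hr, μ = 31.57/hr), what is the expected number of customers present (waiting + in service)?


ρ = λ/μ = 17.15/31.57 = 0.5432
L = ρ/(1−ρ) = 0.5432/(1 − 0.5432) = 0.5432/0.4568 = 1.1893

Final: 1.1893


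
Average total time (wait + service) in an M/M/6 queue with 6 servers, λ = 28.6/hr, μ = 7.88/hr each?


a = 3.6294; ρ = 0.6049; P₀ = 0.025190
Lq = P₀·a^c·ρ/(c!(1−ρ)²) = 0.30990
Wq = Lq/λ = 0.30990/28.6 = 0.01084 hr
W = Wq + 1/μ = 0.01084 + 0.12690 = 0.13774 hr

Final: 0.13774 hr


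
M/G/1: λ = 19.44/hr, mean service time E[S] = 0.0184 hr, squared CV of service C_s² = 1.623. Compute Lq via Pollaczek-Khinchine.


ρ = λ·E[S] = 19.44·0.0184 = 0.3577
Lq = ρ²(1+C_s²)/(2(1−ρ)) = 0.1279·(1+1.623)/(2·0.6423)
= 0.1279·2.6230/1.2846 = 0.26125

Final: 0.26125


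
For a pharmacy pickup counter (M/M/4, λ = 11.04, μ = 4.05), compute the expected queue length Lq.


a = λ/μ = 2.7259; ρ = a/4 = 0.6815
P₀ = 0.055432
Lq = P₀·a^c·ρ / (c!·(1−ρ)²) = 0.055432·55.21489·0.6815/(24·0.10145)
= 0.85663

Final: 0.85663


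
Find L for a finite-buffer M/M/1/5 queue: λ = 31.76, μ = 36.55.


ρ = 31.76/36.55 = 0.8689
L = ρ[1 − (K+1)ρ^K + Kρ^(K+1)] / [(1−ρ)(1−ρ^(K+1))]
Numerator: 0.8689·(1 − 6·0.495411 + 5·0.430486) = 0.156378
Denominator: (0.1311)·(0.569514) = 0.074637
L = 0.156378/0.074637 = 2.0952

Final: 2.0952


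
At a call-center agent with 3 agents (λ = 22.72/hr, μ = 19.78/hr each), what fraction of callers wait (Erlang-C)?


a = λ/μ = 1.1486; ρ = a/3 = 0.3829
P₀ = 0.310791 (from M/M/c formula)
C(c,a) = [a^c/(c!(1−ρ))]·P₀ = [1.51547/(6·0.6171)]·0.310791
= 0.40928·0.310791 = 0.127201

Final: 0.127201


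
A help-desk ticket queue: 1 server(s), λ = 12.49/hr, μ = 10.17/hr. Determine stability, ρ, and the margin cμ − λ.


Total capacity cμ = 1·10.17 = 10.17/hr
ρ = λ/(cμ) = 12.49/10.17 = 1.2281
Stable ⇔ ρ < 1: NO
Spare capacity = cμ − λ = 10.17 − 12.49 = -2.32/hr

Final: ρ = 1.2281; unstable; margin = -2.32/hr


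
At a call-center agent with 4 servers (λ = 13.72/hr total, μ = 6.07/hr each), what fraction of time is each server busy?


ρ = λ/(cμ) = 13.72/(4·6.07) = 13.72/24.28 = 0.5651

Final: 0.5651


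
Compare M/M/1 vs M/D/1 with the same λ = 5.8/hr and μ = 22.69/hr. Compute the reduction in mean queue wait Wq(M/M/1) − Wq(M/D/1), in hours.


ρ = 5.8/22.69 = 0.2556
Wq(M/M/1) = ρ/(μ−λ) = 0.2556/16.89 = 0.01513 hr
Wq(M/D/1) = ρ/(2(μ−λ)) = 0.007567 hr
Savings = 0.01513 − 0.007567 = 0.007567 hr

Final: 0.007567 hr


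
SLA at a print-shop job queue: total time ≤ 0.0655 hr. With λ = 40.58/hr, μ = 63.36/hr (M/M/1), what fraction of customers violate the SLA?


W ~ Exponential(μ−λ) for M/M/1.
μ − λ = 63.36 − 40.58 = 22.7800
P(W > t) = e^{−(μ−λ)t} = e^{−1.4921} = 0.224902

Final: 0.224902


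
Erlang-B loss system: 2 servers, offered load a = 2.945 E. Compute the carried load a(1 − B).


B(2,2.945) = 0.523638 (Erlang-B)
Carried load = a(1 − B) = 2.945·(1 − 0.523638) = 2.945·0.476362 = 1.4029 E

Final: 1.4029 Erlangs


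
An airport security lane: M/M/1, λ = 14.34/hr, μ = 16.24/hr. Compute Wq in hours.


ρ = 14.34/16.24 = 0.8830
Wq = ρ/(μ−λ) = 0.8830/(16.24 − 14.34) = 0.8830/1.90 = 0.4647 hr

Final: 0.4647 hr


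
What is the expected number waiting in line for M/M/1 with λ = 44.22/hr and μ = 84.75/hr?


ρ = 44.22/84.75 = 0.5218
Lq = ρ²/(1−ρ) = 0.2722/0.4782 = 0.5693

Final: 0.5693


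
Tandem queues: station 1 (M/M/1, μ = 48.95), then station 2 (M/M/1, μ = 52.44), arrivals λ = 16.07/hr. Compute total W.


Each node sees arrival rate λ = 16.07/hr (tandem ⇒ throughput preserved).
W₁ = 1/(μ₁−λ) = 1/(48.95−16.07) = 0.03041 hr
W₂ = 1/(μ₂−λ) = 1/(52.44−16.07) = 0.02750 hr
W_total = W₁ + W₂ = 0.03041 + 0.02750 = 0.05791 hr

Final: 0.05791 hr


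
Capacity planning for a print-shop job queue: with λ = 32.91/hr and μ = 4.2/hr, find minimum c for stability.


Stability requires cμ > λ ⇔ c > λ/μ.
λ/μ = 32.91/4.2 = 7.8357
Minimum integer c = ⌊7.8357⌋ + 1 = 8
Check: 8·4.2 = 33.60 > 32.91, while 7·4.2 = 29.40 ≤ 32.91

Final: 8 servers


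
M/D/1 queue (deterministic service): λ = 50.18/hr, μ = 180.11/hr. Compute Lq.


ρ = 50.18/180.11 = 0.2786
M/D/1: Lq = ρ²/(2(1−ρ)) = 0.07762/(2·0.7214) = 0.05380

Final: 0.05380


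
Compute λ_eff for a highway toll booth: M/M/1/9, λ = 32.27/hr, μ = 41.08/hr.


ρ = 0.7855; P_K = (1−ρ)ρ^9/(1−ρ^10) = 0.026827
λ_eff = λ(1 − P_K) = 32.27·(1 − 0.026827) = 32.27·0.973173 = 31.4043 /hr

Final: 31.4043 /hr


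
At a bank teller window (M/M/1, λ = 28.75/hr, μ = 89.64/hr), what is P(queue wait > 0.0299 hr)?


ρ = 28.75/89.64 = 0.3207
P(Wq > t) = ρ·e^{−(μ−λ)t} = 0.3207·e^{−1.8206}
= 0.3207·0.161927 = 0.051934

Final: 0.051934


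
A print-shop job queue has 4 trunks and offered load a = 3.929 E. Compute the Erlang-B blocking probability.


B(c,a) = (a^c/c!) / Σ_{k=0}^{c} a^k/k!
a^4/4! = 9.929260
Σ terms (k=0..4): 1.00000 + 3.92900 + 7.71852 + 10.10869 + 9.92926 = 32.685469
B = 9.929260/32.685469 = 0.303782

Final: 0.303782


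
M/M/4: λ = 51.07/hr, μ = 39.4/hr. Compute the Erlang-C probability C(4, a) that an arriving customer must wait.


a = λ/μ = 1.2962; ρ = a/4 = 0.3240
P₀ = 0.272241 (from M/M/c formula)
C(c,a) = [a^c/(c!(1−ρ))]·P₀ = [2.82279/(24·0.6760)]·0.272241
= 0.17400·0.272241 = 0.047370

Final: 0.047370


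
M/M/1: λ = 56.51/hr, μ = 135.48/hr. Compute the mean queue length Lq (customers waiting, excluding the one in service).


ρ = 56.51/135.48 = 0.4171
Lq = ρ²/(1−ρ) = 0.1740/0.5829 = 0.2985

Final: 0.2985


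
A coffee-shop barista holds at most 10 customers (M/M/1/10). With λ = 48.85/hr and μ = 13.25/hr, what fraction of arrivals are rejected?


ρ = λ/μ = 48.85/13.25 = 3.6868
P_K = (1−ρ)ρ^K/(1−ρ^(K+1)) = (-2.6868·463966.792410)/(1 − 1710549.268621)
= -1246582.476211/-1710548.268621 = 0.728762

Final: 0.728762


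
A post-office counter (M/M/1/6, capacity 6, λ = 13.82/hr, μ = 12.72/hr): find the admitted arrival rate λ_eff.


ρ = 1.0865; P_K = (1−ρ)ρ^6/(1−ρ^7) = 0.180720
λ_eff = λ(1 − P_K) = 13.82·(1 − 0.180720) = 13.82·0.819280 = 11.3224 /hr

Final: 11.3224 /hr


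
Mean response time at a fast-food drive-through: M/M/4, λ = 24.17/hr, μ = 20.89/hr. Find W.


a = 1.1570; ρ = 0.2893; P₀ = 0.313523
Lq = P₀·a^c·ρ/(c!(1−ρ)²) = 0.01340
Wq = Lq/λ = 0.01340/24.17 = 0.0005546 hr
W = Wq + 1/μ = 0.0005546 + 0.04787 = 0.04842 hr

Final: 0.04842 hr


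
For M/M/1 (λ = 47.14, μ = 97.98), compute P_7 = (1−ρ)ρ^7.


ρ = 47.14/97.98 = 0.4811
P_n = (1−ρ)·ρ^n = (1 − 0.4811)·0.4811^7 = 0.5189·0.005967 = 0.003096

Final: 0.003096


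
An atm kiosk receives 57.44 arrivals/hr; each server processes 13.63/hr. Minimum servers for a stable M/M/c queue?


Stability requires cμ > λ ⇔ c > λ/μ.
λ/μ = 57.44/13.63 = 4.2142
Minimum integer c = ⌊4.2142⌋ + 1 = 5
Check: 5·13.63 = 68.15 > 57.44, while 4·13.63 = 54.52 ≤ 57.44

Final: 5 servers


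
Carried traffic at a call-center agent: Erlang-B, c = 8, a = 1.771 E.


B(8,1.771) = 0.0004084 (Erlang-B)
Carried load = a(1 − B) = 1.771·(1 − 0.0004084) = 1.771·0.999592 = 1.7703 E

Final: 1.7703 Erlangs


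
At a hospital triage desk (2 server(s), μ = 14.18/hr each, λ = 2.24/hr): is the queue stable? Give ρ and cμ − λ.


Total capacity cμ = 2·14.18 = 28.36/hr
ρ = λ/(cμ) = 2.24/28.36 = 0.07898
Stable ⇔ ρ < 1: YES
Spare capacity = cμ − λ = 28.36 − 2.24 = 26.12/hr

Final: ρ = 0.07898; stable; margin = 26.12/hr


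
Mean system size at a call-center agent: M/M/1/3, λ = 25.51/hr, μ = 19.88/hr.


ρ = 25.51/19.88 = 1.2832
L = ρ[1 − (K+1)ρ^K + Kρ^(K+1)] / [(1−ρ)(1−ρ^(K+1))]
Numerator: 1.2832·(1 − 4·2.112916 + 3·2.711292) = 0.875414
Denominator: (-0.2832)·(-1.711292) = 0.484637
L = 0.875414/0.484637 = 1.8063

Final: 1.8063


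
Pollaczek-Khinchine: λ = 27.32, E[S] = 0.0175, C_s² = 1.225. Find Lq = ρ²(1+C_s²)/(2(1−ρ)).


ρ = λ·E[S] = 27.32·0.0175 = 0.4781
Lq = ρ²(1+C_s²)/(2(1−ρ)) = 0.2286·(1+1.225)/(2·0.5219)
= 0.2286·2.2250/1.0438 = 0.48725

Final: 0.48725


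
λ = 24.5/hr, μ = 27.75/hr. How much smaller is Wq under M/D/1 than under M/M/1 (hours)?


ρ = 24.5/27.75 = 0.8829
Wq(M/M/1) = ρ/(μ−λ) = 0.8829/3.25 = 0.27166 hr
Wq(M/D/1) = ρ/(2(μ−λ)) = 0.13583 hr
Savings = 0.27166 − 0.13583 = 0.13583 hr

Final: 0.13583 hr


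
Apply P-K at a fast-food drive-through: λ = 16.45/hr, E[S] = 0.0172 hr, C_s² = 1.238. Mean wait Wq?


ρ = λ·E[S] = 16.45·0.0172 = 0.2829
E[S²] = E[S]²(1+C_s²) = 0.0172²·(1+1.238) = 0.0006621
Wq = λ·E[S²]/(2(1−ρ)) = 16.45·0.0006621/(2·0.7171) = 0.007594 hr

Final: 0.007594 hr


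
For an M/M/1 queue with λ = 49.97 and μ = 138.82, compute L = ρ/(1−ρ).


ρ = λ/μ = 49.97/138.82 = 0.3600
L = ρ/(1−ρ) = 0.3600/(1 − 0.3600) = 0.3600/0.6400 = 0.5624

Final: 0.5624


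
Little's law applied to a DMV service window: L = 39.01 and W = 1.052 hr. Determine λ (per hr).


λ = L/W = 39.01/1.052 = 37.0817 /hr

Final: 37.0817 /hr


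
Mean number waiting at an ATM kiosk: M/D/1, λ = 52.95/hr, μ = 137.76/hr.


ρ = 52.95/137.76 = 0.3844
M/D/1: Lq = ρ²/(2(1−ρ)) = 0.1477/(2·0.6156) = 0.11999

Final: 0.11999


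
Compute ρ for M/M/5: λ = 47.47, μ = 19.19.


ρ = λ/(cμ) = 47.47/(5·19.19) = 47.47/95.95 = 0.4947

Final: 0.4947


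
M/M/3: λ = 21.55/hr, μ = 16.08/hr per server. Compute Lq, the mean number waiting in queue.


a = λ/μ = 1.3402; ρ = a/3 = 0.4467
P₀ = 0.252315
Lq = P₀·a^c·ρ / (c!·(1−ρ)²) = 0.252315·2.40704·0.4467/(6·0.30611)
= 0.14772

Final: 0.14772


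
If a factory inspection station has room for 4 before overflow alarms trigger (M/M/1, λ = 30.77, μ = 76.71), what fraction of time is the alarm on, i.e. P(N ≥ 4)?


ρ = 30.77/76.71 = 0.4011
P(N ≥ n) = ρ^n = 0.4011^4 = 0.025888

Final: 0.025888


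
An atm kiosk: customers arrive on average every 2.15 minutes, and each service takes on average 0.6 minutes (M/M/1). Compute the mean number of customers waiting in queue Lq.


λ = 60/2.15 = 27.9070 /hr
μ = 60/0.6 = 100.0000 /hr
ρ = λ/μ = 27.9070/100.0000 = 0.2791
Lq = ρ²/(1−ρ) = 0.07788/0.7209 = 0.1080

Final: 0.1080


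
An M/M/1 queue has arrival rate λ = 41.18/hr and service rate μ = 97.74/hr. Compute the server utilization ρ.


ρ = λ/μ = 41.18/97.74 = 0.4213

Final: 0.4213


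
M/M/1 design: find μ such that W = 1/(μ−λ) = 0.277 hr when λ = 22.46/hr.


W = 1/(μ−λ) ⇒ μ − λ = 1/W = 1/0.277 = 3.6101
μ = λ + 1/W = 22.46 + 3.6101 = 26.0701 per hr

Final: 26.0701 /hr


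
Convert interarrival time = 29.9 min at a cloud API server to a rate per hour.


λ = 1/(interarrival time) in consistent units.
1 hour = 60 min, so λ = 60/29.9 = 2.0067 per hour

Final: 2.0067 /hr


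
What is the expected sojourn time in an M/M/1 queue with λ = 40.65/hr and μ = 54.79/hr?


W = 1/(μ−λ) = 1/(54.79 − 40.65) = 1/14.14 = 0.07072 hr

Final: 0.07072 hr


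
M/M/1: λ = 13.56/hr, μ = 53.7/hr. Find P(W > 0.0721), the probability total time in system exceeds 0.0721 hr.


W ~ Exponential(μ−λ) for M/M/1.
μ − λ = 53.7 − 13.56 = 40.1400
P(W > t) = e^{−(μ−λ)t} = e^{−2.8941} = 0.055349

Final: 0.055349


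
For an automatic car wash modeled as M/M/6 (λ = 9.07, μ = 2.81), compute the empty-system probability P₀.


a = λ/μ = 9.07/2.81 = 3.2278; ρ = a/c = 0.5380
Σ_{k=0}^{5} a^k/k! (terms k=0..5) = 1.00000 + 3.22776 + 5.20921 + 5.60469 + 4.52265 + 2.91960 = 22.48391
Tail: a^6/(6!(1−ρ)) = 1130.85208/(720·0.4620) = 3.39933
P₀ = 1/(22.48391 + 3.39933) = 1/25.88324 = 0.038635

Final: 0.038635


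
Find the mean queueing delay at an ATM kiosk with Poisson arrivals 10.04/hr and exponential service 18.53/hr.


ρ = 10.04/18.53 = 0.5418
Wq = ρ/(μ−λ) = 0.5418/(18.53 − 10.04) = 0.5418/8.49 = 0.06382 hr

Final: 0.06382 hr


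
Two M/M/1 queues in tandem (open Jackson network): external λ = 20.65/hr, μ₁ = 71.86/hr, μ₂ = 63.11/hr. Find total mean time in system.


Each node sees arrival rate λ = 20.65/hr (tandem ⇒ throughput preserved).
W₁ = 1/(μ₁−λ) = 1/(71.86−20.65) = 0.01953 hr
W₂ = 1/(μ₂−λ) = 1/(63.11−20.65) = 0.02355 hr
W_total = W₁ + W₂ = 0.01953 + 0.02355 = 0.04308 hr

Final: 0.04308 hr


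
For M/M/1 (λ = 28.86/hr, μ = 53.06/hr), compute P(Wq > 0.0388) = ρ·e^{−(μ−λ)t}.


ρ = 28.86/53.06 = 0.5439
P(Wq > t) = ρ·e^{−(μ−λ)t} = 0.5439·e^{−0.9390}
= 0.5439·0.391034 = 0.212688

Final: 0.212688


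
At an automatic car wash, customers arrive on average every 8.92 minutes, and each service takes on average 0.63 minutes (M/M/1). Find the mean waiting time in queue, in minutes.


λ = 60/8.92 = 6.7265 /hr
μ = 60/0.63 = 95.2381 /hr
ρ = λ/μ = 6.7265/95.2381 = 0.07063
Wq = ρ/(μ−λ) = 0.07063/(95.2381−6.7265) = 0.0007979 hr
In minutes: 0.0007979·60 = 0.04788 min

Final: 0.04788 min


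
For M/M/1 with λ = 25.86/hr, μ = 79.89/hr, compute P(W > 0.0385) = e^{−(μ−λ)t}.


W ~ Exponential(μ−λ) for M/M/1.
μ − λ = 79.89 − 25.86 = 54.0300
P(W > t) = e^{−(μ−λ)t} = e^{−2.0802} = 0.124911

Final: 0.124911


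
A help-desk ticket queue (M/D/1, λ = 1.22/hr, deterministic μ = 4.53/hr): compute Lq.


ρ = 1.22/4.53 = 0.2693
M/D/1: Lq = ρ²/(2(1−ρ)) = 0.07253/(2·0.7307) = 0.04963

Final: 0.04963


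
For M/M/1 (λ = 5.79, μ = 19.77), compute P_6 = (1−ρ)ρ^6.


ρ = 5.79/19.77 = 0.2929
P_n = (1−ρ)·ρ^n = (1 − 0.2929)·0.2929^6 = 0.7071·0.0006310 = 0.0004462

Final: 0.0004462


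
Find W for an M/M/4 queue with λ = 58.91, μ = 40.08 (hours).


a = 1.4698; ρ = 0.3675; P₀ = 0.227966
Lq = P₀·a^c·ρ/(c!(1−ρ)²) = 0.04071
Wq = Lq/λ = 0.04071/58.91 = 0.0006911 hr
W = Wq + 1/μ = 0.0006911 + 0.02495 = 0.02564 hr

Final: 0.02564 hr


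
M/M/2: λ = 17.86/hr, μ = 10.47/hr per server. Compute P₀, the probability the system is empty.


a = λ/μ = 17.86/10.47 = 1.7058; ρ = a/c = 0.8529
Σ_{k=0}^{1} a^k/k! (terms k=0..1) = 1.00000 + 1.70583 = 2.70583
Tail: a^2/(2!(1−ρ)) = 2.90984/(2·0.1471) = 9.89158
P₀ = 1/(2.70583 + 9.89158) = 1/12.59740 = 0.079381

Final: 0.079381


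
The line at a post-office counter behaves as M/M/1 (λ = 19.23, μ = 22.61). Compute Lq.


ρ = 19.23/22.61 = 0.8505
Lq = ρ²/(1−ρ) = 0.7234/0.1495 = 4.8388

Final: 4.8388


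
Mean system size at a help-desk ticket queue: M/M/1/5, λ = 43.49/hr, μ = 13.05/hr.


ρ = 43.49/13.05 = 3.3326
L = ρ[1 − (K+1)ρ^K + Kρ^(K+1)] / [(1−ρ)(1−ρ^(K+1))]
Numerator: 3.3326·(1 − 6·411.049837 + 5·1369.851141) = 14609.829604
Denominator: (-2.3326)·(-1368.851141) = 3192.937069
L = 14609.829604/3192.937069 = 4.5757

Final: 4.5757


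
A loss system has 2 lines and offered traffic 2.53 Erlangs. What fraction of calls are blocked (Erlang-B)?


B(c,a) = (a^c/c!) / Σ_{k=0}^{c} a^k/k!
a^2/2! = 3.200450
Σ terms (k=0..2): 1.00000 + 2.53000 + 3.20045 = 6.730450
B = 3.200450/6.730450 = 0.475518

Final: 0.475518


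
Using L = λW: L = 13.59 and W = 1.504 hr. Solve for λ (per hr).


λ = L/W = 13.59/1.504 = 9.0359 /hr

Final: 9.0359 /hr


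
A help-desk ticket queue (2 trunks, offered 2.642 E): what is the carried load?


B(2,2.642) = 0.489350 (Erlang-B)
Carried load = a(1 − B) = 2.642·(1 − 0.489350) = 2.642·0.510650 = 1.3491 E

Final: 1.3491 Erlangs


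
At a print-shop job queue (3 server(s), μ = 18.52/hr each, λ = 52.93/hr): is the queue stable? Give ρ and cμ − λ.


Total capacity cμ = 3·18.52 = 55.56/hr
ρ = λ/(cμ) = 52.93/55.56 = 0.9527
Stable ⇔ ρ < 1: YES
Spare capacity = cμ − λ = 55.56 − 52.93 = 2.63/hr

Final: ρ = 0.9527; stable; margin = 2.63/hr


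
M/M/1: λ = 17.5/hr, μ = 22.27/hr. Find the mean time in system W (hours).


W = 1/(μ−λ) = 1/(22.27 − 17.5) = 1/4.77 = 0.2096 hr

Final: 0.2096 hr


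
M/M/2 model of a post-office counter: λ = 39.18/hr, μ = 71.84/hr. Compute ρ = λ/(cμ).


ρ = λ/(cμ) = 39.18/(2·71.84) = 39.18/143.68 = 0.2727

Final: 0.2727


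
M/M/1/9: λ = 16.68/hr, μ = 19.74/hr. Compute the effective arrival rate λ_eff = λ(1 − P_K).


ρ = 0.8450; P_K = (1−ρ)ρ^9/(1−ρ^10) = 0.041798
λ_eff = λ(1 − P_K) = 16.68·(1 − 0.041798) = 16.68·0.958202 = 15.9828 /hr

Final: 15.9828 /hr


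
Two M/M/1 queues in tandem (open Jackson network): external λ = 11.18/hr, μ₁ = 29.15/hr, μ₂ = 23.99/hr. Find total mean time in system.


Each node sees arrival rate λ = 11.18/hr (tandem ⇒ throughput preserved).
W₁ = 1/(μ₁−λ) = 1/(29.15−11.18) = 0.05565 hr
W₂ = 1/(μ₂−λ) = 1/(23.99−11.18) = 0.07806 hr
W_total = W₁ + W₂ = 0.05565 + 0.07806 = 0.13371 hr

Final: 0.13371 hr


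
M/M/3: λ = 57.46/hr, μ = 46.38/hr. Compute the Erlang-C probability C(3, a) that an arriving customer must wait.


a = λ/μ = 1.2389; ρ = a/3 = 0.4130
P₀ = 0.281992 (from M/M/c formula)
C(c,a) = [a^c/(c!(1−ρ))]·P₀ = [1.90154/(6·0.5870)]·0.281992
= 0.53987·0.281992 = 0.152239

Final: 0.152239


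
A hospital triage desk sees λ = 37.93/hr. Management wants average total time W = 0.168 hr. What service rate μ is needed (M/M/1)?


W = 1/(μ−λ) ⇒ μ − λ = 1/W = 1/0.168 = 5.9524
μ = λ + 1/W = 37.93 + 5.9524 = 43.8824 per hr

Final: 43.8824 /hr


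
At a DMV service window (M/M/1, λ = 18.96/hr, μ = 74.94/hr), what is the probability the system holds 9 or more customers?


ρ = 18.96/74.94 = 0.2530
P(N ≥ n) = ρ^n = 0.2530^9 = 0.000004247

Final: 0.000004247


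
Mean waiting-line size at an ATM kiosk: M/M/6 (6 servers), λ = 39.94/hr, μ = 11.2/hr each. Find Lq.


a = λ/μ = 3.5661; ρ = a/6 = 0.5943
P₀ = 0.026977
Lq = P₀·a^c·ρ / (c!·(1−ρ)²) = 0.026977·2056.55452·0.5943/(720·0.16456)
= 0.27831

Final: 0.27831


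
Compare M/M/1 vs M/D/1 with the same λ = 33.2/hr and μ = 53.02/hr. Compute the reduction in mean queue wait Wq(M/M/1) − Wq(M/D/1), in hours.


ρ = 33.2/53.02 = 0.6262
Wq(M/M/1) = ρ/(μ−λ) = 0.6262/19.82 = 0.03159 hr
Wq(M/D/1) = ρ/(2(μ−λ)) = 0.01580 hr
Savings = 0.03159 − 0.01580 = 0.01580 hr

Final: 0.01580 hr


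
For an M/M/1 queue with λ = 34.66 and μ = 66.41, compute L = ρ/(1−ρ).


ρ = λ/μ = 34.66/66.41 = 0.5219
L = ρ/(1−ρ) = 0.5219/(1 − 0.5219) = 0.5219/0.4781 = 1.0917

Final: 1.0917


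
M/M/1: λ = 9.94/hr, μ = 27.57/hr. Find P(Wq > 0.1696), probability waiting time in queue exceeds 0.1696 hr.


ρ = 9.94/27.57 = 0.3605
P(Wq > t) = ρ·e^{−(μ−λ)t} = 0.3605·e^{−2.9900}
= 0.3605·0.050285 = 0.018130

Final: 0.018130


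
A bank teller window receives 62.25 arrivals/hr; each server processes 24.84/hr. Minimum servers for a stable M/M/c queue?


Stability requires cμ > λ ⇔ c > λ/μ.
λ/μ = 62.25/24.84 = 2.5060
Minimum integer c = ⌊2.5060⌋ + 1 = 3
Check: 3·24.84 = 74.52 > 62.25, while 2·24.84 = 49.68 ≤ 62.25

Final: 3 servers


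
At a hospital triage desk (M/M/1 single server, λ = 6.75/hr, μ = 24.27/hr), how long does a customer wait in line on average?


ρ = 6.75/24.27 = 0.2781
Wq = ρ/(μ−λ) = 0.2781/(24.27 − 6.75) = 0.2781/17.52 = 0.01587 hr

Final: 0.01587 hr


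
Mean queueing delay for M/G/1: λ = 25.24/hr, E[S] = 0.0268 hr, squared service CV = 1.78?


ρ = λ·E[S] = 25.24·0.0268 = 0.6764
E[S²] = E[S]²(1+C_s²) = 0.0268²·(1+1.78) = 0.001997
Wq = λ·E[S²]/(2(1−ρ)) = 25.24·0.001997/(2·0.3236) = 0.07788 hr

Final: 0.07788 hr


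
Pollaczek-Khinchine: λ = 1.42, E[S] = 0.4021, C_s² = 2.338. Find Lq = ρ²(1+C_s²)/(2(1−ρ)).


ρ = λ·E[S] = 1.42·0.4021 = 0.5710
Lq = ρ²(1+C_s²)/(2(1−ρ)) = 0.3260·(1+2.338)/(2·0.4290)
= 0.3260·3.3380/0.8580 = 1.26831

Final: 1.26831


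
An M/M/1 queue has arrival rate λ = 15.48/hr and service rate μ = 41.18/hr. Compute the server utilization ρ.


ρ = λ/μ = 15.48/41.18 = 0.3759

Final: 0.3759


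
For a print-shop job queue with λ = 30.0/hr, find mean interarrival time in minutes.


Mean interarrival time = 1/λ = 1/30.0 hour = 0.03333 hour
In minutes: 0.03333 × 60 = 2.0000 min

Final: 2.0000 min


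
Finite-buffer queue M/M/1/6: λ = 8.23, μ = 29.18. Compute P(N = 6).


ρ = λ/μ = 8.23/29.18 = 0.2820
P_K = (1−ρ)ρ^K/(1−ρ^(K+1)) = (0.7180·0.0005034)/(1 − 0.0001420)
= 0.0003614/0.999858 = 0.0003614

Final: 0.0003614


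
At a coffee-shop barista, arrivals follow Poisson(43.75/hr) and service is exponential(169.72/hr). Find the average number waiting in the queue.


ρ = 43.75/169.72 = 0.2578
Lq = ρ²/(1−ρ) = 0.06645/0.7422 = 0.08953

Final: 0.08953


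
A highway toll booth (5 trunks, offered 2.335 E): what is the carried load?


B(5,2.335) = 0.057843 (Erlang-B)
Carried load = a(1 − B) = 2.335·(1 − 0.057843) = 2.335·0.942157 = 2.1999 E

Final: 2.1999 Erlangs


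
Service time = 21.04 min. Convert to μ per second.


μ = 1/(service time) in consistent units.
1 second = 0.0166667 min, so μ = 0.0166667/21.04 = 0.0007921 per second

Final: 0.0007921 /sec


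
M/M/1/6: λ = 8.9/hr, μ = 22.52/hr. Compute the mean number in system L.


ρ = 8.9/22.52 = 0.3952
L = ρ[1 − (K+1)ρ^K + Kρ^(K+1)] / [(1−ρ)(1−ρ^(K+1))]
Numerator: 0.3952·(1 − 7·0.003810 + 6·0.001506) = 0.388235
Denominator: (0.6048)·(0.998494) = 0.603885
L = 0.388235/0.603885 = 0.6429

Final: 0.6429


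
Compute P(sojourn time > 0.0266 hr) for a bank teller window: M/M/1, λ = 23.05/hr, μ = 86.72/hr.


W ~ Exponential(μ−λ) for M/M/1.
μ − λ = 86.72 − 23.05 = 63.6700
P(W > t) = e^{−(μ−λ)t} = e^{−1.6936} = 0.183852

Final: 0.183852


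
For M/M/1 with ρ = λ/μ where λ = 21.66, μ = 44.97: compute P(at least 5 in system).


ρ = 21.66/44.97 = 0.4817
P(N ≥ n) = ρ^n = 0.4817^5 = 0.025923

Final: 0.025923


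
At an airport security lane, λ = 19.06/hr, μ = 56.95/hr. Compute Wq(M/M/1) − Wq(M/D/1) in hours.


ρ = 19.06/56.95 = 0.3347
Wq(M/M/1) = ρ/(μ−λ) = 0.3347/37.89 = 0.008833 hr
Wq(M/D/1) = ρ/(2(μ−λ)) = 0.004416 hr
Savings = 0.008833 − 0.004416 = 0.004416 hr

Final: 0.004416 hr


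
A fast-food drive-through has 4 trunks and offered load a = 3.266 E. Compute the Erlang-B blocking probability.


B(c,a) = (a^c/c!) / Σ_{k=0}^{c} a^k/k!
a^4/4! = 4.740820
Σ terms (k=0..4): 1.00000 + 3.26600 + 5.33338 + 5.80627 + 4.74082 = 20.146469
B = 4.740820/20.146469 = 0.235318

Final: 0.235318


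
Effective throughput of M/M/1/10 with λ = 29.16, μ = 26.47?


ρ = 1.1016; P_K = (1−ρ)ρ^10/(1−ρ^11) = 0.140807
λ_eff = λ(1 − P_K) = 29.16·(1 − 0.140807) = 29.16·0.859193 = 25.0541 /hr

Final: 25.0541 /hr


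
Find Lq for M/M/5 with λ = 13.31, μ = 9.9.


a = λ/μ = 1.3444; ρ = a/5 = 0.2689
P₀ = 0.260455
Lq = P₀·a^c·ρ / (c!·(1−ρ)²) = 0.260455·4.39253·0.2689/(120·0.53452)
= 0.004796

Final: 0.004796


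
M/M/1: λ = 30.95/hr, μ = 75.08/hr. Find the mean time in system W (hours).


W = 1/(μ−λ) = 1/(75.08 − 30.95) = 1/44.13 = 0.02266 hr

Final: 0.02266 hr


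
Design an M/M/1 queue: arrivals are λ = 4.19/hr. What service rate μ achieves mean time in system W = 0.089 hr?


W = 1/(μ−λ) ⇒ μ − λ = 1/W = 1/0.089 = 11.2360
μ = λ + 1/W = 4.19 + 11.2360 = 15.4260 per hr

Final: 15.4260 /hr


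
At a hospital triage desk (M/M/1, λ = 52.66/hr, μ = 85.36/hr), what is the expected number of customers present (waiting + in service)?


ρ = λ/μ = 52.66/85.36 = 0.6169
L = ρ/(1−ρ) = 0.6169/(1 − 0.6169) = 0.6169/0.3831 = 1.6104

Final: 1.6104


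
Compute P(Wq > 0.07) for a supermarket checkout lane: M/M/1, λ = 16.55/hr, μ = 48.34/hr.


ρ = 16.55/48.34 = 0.3424
P(Wq > t) = ρ·e^{−(μ−λ)t} = 0.3424·e^{−2.2253}
= 0.3424·0.108035 = 0.036988

Final: 0.036988


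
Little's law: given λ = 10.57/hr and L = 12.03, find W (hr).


W = L/λ = 12.03/10.57 = 1.1381 hr

Final: 1.1381 hr


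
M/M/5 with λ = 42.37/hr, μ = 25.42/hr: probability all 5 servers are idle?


a = λ/μ = 42.37/25.42 = 1.6668; ρ = a/c = 0.3334
Σ_{k=0}^{4} a^k/k! (terms k=0..4) = 1.00000 + 1.66680 + 1.38911 + 0.77179 + 0.32160 = 5.14930
Tail: a^5/(5!(1−ρ)) = 12.86514/(120·0.6666) = 0.16082
P₀ = 1/(5.14930 + 0.16082) = 1/5.31012 = 0.188320

Final: 0.188320


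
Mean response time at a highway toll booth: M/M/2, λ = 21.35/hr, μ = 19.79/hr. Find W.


a = 1.0788; ρ = 0.5394; P₀ = 0.299196
Lq = P₀·a^c·ρ/(c!(1−ρ)²) = 0.44272
Wq = Lq/λ = 0.44272/21.35 = 0.02074 hr
W = Wq + 1/μ = 0.02074 + 0.05053 = 0.07127 hr

Final: 0.07127 hr


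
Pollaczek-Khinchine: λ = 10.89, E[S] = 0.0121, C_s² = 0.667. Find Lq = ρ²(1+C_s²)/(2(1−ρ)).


ρ = λ·E[S] = 10.89·0.0121 = 0.1318
Lq = ρ²(1+C_s²)/(2(1−ρ)) = 0.01736·(1+0.667)/(2·0.8682)
= 0.01736·1.6670/1.7365 = 0.01667

Final: 0.01667


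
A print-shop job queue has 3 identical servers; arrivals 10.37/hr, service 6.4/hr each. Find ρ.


ρ = λ/(cμ) = 10.37/(3·6.4) = 10.37/19.20 = 0.5401

Final: 0.5401


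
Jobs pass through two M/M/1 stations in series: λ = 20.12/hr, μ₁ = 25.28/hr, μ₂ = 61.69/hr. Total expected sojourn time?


Each node sees arrival rate λ = 20.12/hr (tandem ⇒ throughput preserved).
W₁ = 1/(μ₁−λ) = 1/(25.28−20.12) = 0.19380 hr
W₂ = 1/(μ₂−λ) = 1/(61.69−20.12) = 0.02406 hr
W_total = W₁ + W₂ = 0.19380 + 0.02406 = 0.21785 hr

Final: 0.21785 hr


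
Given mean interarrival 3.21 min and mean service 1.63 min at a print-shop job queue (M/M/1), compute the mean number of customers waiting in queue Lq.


λ = 60/3.21 = 18.6916 /hr
μ = 60/1.63 = 36.8098 /hr
ρ = λ/μ = 18.6916/36.8098 = 0.5078
Lq = ρ²/(1−ρ) = 0.2578/0.4922 = 0.5239

Final: 0.5239


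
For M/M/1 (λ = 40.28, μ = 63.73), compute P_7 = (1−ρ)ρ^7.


ρ = 40.28/63.73 = 0.6320
P_n = (1−ρ)·ρ^n = (1 − 0.6320)·0.6320^7 = 0.3680·0.040292 = 0.014826

Final: 0.014826


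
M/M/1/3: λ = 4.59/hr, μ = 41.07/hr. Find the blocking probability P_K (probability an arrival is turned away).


ρ = λ/μ = 4.59/41.07 = 0.1118
P_K = (1−ρ)ρ^K/(1−ρ^(K+1)) = (0.8882·0.001396)/(1 − 0.0001560)
= 0.001240/0.999844 = 0.001240

Final: 0.001240


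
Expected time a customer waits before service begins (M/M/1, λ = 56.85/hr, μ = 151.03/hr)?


ρ = 56.85/151.03 = 0.3764
Wq = ρ/(μ−λ) = 0.3764/(151.03 − 56.85) = 0.3764/94.18 = 0.003997 hr

Final: 0.003997 hr


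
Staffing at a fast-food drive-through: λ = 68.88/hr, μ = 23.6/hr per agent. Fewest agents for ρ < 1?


Stability requires cμ > λ ⇔ c > λ/μ.
λ/μ = 68.88/23.6 = 2.9186
Minimum integer c = ⌊2.9186⌋ + 1 = 3
Check: 3·23.6 = 70.80 > 68.88, while 2·23.6 = 47.20 ≤ 68.88

Final: 3 servers


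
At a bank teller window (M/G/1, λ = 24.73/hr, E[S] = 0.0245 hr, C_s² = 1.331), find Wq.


ρ = λ·E[S] = 24.73·0.0245 = 0.6059
E[S²] = E[S]²(1+C_s²) = 0.0245²·(1+1.331) = 0.001399
Wq = λ·E[S²]/(2(1−ρ)) = 24.73·0.001399/(2·0.3941) = 0.04390 hr

Final: 0.04390 hr


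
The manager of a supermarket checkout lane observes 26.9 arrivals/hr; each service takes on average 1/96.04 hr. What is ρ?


ρ = λ/μ = 26.9/96.04 = 0.2801

Final: 0.2801


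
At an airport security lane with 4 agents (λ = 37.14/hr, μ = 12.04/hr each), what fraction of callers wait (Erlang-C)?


a = λ/μ = 3.0847; ρ = a/4 = 0.7712
P₀ = 0.033088 (from M/M/c formula)
C(c,a) = [a^c/(c!(1−ρ))]·P₀ = [90.54441/(24·0.2288)]·0.033088
= 16.48752·0.033088 = 0.545546

Final: 0.545546


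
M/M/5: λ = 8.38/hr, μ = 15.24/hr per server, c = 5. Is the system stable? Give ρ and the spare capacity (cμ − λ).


Total capacity cμ = 5·15.24 = 76.20/hr
ρ = λ/(cμ) = 8.38/76.20 = 0.1100
Stable ⇔ ρ < 1: YES
Spare capacity = cμ − λ = 76.20 − 8.38 = 67.82/hr

Final: ρ = 0.1100; stable; margin = 67.82/hr


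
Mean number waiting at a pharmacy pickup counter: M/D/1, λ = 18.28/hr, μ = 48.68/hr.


ρ = 18.28/48.68 = 0.3755
M/D/1: Lq = ρ²/(2(1−ρ)) = 0.1410/(2·0.6245) = 0.11290

Final: 0.11290


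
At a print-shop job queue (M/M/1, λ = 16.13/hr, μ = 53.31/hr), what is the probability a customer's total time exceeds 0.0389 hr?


W ~ Exponential(μ−λ) for M/M/1.
μ − λ = 53.31 − 16.13 = 37.1800
P(W > t) = e^{−(μ−λ)t} = e^{−1.4463} = 0.235439

Final: 0.235439


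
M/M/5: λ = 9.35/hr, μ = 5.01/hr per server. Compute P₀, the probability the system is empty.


a = λ/μ = 9.35/5.01 = 1.8663; ρ = a/c = 0.3733
Σ_{k=0}^{4} a^k/k! (terms k=0..4) = 1.00000 + 1.86627 + 1.74148 + 1.08335 + 0.50546 = 6.19656
Tail: a^5/(5!(1−ρ)) = 22.63964/(120·0.6267) = 0.30102
P₀ = 1/(6.19656 + 0.30102) = 1/6.49758 = 0.153904

Final: 0.153904


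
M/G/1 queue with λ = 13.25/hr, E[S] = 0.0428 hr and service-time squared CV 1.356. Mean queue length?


ρ = λ·E[S] = 13.25·0.0428 = 0.5671
Lq = ρ²(1+C_s²)/(2(1−ρ)) = 0.3216·(1+1.356)/(2·0.4329)
= 0.3216·2.3560/0.8658 = 0.87514

Final: 0.87514


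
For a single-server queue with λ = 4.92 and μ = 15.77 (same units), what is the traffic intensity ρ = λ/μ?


ρ = λ/μ = 4.92/15.77 = 0.3120

Final: 0.3120


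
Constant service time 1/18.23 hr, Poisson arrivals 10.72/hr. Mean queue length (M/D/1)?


ρ = 10.72/18.23 = 0.5880
M/D/1: Lq = ρ²/(2(1−ρ)) = 0.3458/(2·0.4120) = 0.41969

Final: 0.41969


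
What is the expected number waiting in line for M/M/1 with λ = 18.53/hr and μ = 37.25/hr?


ρ = 18.53/37.25 = 0.4974
Lq = ρ²/(1−ρ) = 0.2475/0.5026 = 0.4924

Final: 0.4924


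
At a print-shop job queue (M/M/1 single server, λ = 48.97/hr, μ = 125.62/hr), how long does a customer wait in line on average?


ρ = 48.97/125.62 = 0.3898
Wq = ρ/(μ−λ) = 0.3898/(125.62 − 48.97) = 0.3898/76.65 = 0.005086 hr

Final: 0.005086 hr


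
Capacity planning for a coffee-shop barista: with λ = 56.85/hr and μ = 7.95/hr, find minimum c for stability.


Stability requires cμ > λ ⇔ c > λ/μ.
λ/μ = 56.85/7.95 = 7.1509
Minimum integer c = ⌊7.1509⌋ + 1 = 8
Check: 8·7.95 = 63.60 > 56.85, while 7·7.95 = 55.65 ≤ 56.85

Final: 8 servers


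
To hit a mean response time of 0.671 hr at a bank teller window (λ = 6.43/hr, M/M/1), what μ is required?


W = 1/(μ−λ) ⇒ μ − λ = 1/W = 1/0.671 = 1.4903
μ = λ + 1/W = 6.43 + 1.4903 = 7.9203 per hr

Final: 7.9203 /hr


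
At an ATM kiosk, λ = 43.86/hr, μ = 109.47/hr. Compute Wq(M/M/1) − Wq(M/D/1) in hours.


ρ = 43.86/109.47 = 0.4007
Wq(M/M/1) = ρ/(μ−λ) = 0.4007/65.61 = 0.006107 hr
Wq(M/D/1) = ρ/(2(μ−λ)) = 0.003053 hr
Savings = 0.006107 − 0.003053 = 0.003053 hr

Final: 0.003053 hr


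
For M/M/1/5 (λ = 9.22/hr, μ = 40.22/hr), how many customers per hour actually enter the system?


ρ = 0.2292; P_K = (1−ρ)ρ^5/(1−ρ^6) = 0.0004880
λ_eff = λ(1 − P_K) = 9.22·(1 − 0.0004880) = 9.22·0.999512 = 9.2155 /hr

Final: 9.2155 /hr


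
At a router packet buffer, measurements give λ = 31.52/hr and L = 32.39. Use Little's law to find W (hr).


W = L/λ = 32.39/31.52 = 1.0276 hr

Final: 1.0276 hr


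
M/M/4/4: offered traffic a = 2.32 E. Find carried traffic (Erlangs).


B(4,2.32) = 0.129802 (Erlang-B)
Carried load = a(1 − B) = 2.32·(1 − 0.129802) = 2.32·0.870198 = 2.0189 E

Final: 2.0189 Erlangs


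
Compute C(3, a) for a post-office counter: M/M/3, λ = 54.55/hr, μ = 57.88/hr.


a = λ/μ = 0.9425; ρ = a/3 = 0.3142
P₀ = 0.386097 (from M/M/c formula)
C(c,a) = [a^c/(c!(1−ρ))]·P₀ = [0.83714/(6·0.6858)]·0.386097
= 0.20343·0.386097 = 0.078545

Final: 0.078545


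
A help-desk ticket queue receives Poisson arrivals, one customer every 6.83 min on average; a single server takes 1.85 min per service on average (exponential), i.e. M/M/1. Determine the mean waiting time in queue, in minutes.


λ = 60/6.83 = 8.7848 /hr
μ = 60/1.85 = 32.4324 /hr
ρ = λ/μ = 8.7848/32.4324 = 0.2709
Wq = ρ/(μ−λ) = 0.2709/(32.4324−8.7848) = 0.01145 hr
In minutes: 0.01145·60 = 0.6872 min

Final: 0.6872 min


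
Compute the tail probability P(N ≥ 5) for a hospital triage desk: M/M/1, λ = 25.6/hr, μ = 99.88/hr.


ρ = 25.6/99.88 = 0.2563
P(N ≥ n) = ρ^n = 0.2563^5 = 0.001106

Final: 0.001106


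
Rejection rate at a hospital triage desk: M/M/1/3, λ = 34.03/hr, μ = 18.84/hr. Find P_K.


ρ = λ/μ = 34.03/18.84 = 1.8063
P_K = (1−ρ)ρ^K/(1−ρ^(K+1)) = (-0.8063·5.893091)/(1 − 10.644474)
= -4.751383/-9.644474 = 0.492653

Final: 0.492653


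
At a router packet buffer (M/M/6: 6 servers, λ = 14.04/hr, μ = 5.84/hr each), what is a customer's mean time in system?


a = 2.4041; ρ = 0.4007; P₀ = 0.089941
Lq = P₀·a^c·ρ/(c!(1−ρ)²) = 0.02691
Wq = Lq/λ = 0.02691/14.04 = 0.001916 hr
W = Wq + 1/μ = 0.001916 + 0.17123 = 0.17315 hr

Final: 0.17315 hr


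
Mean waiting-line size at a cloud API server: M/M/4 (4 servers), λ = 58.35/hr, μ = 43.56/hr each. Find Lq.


a = λ/μ = 1.3395; ρ = a/4 = 0.3349
P₀ = 0.260485
Lq = P₀·a^c·ρ / (c!·(1−ρ)²) = 0.260485·3.21967·0.3349/(24·0.44238)
= 0.02645

Final: 0.02645


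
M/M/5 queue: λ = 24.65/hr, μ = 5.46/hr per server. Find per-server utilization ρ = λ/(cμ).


ρ = λ/(cμ) = 24.65/(5·5.46) = 24.65/27.30 = 0.9029

Final: 0.9029


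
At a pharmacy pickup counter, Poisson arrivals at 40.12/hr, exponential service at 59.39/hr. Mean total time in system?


W = 1/(μ−λ) = 1/(59.39 − 40.12) = 1/19.27 = 0.05189 hr

Final: 0.05189 hr


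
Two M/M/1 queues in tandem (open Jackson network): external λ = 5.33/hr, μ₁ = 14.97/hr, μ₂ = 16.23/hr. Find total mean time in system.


Each node sees arrival rate λ = 5.33/hr (tandem ⇒ throughput preserved).
W₁ = 1/(μ₁−λ) = 1/(14.97−5.33) = 0.10373 hr
W₂ = 1/(μ₂−λ) = 1/(16.23−5.33) = 0.09174 hr
W_total = W₁ + W₂ = 0.10373 + 0.09174 = 0.19548 hr

Final: 0.19548 hr


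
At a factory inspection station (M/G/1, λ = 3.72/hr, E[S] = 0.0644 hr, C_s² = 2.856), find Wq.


ρ = λ·E[S] = 3.72·0.0644 = 0.2396
E[S²] = E[S]²(1+C_s²) = 0.0644²·(1+2.856) = 0.015992
Wq = λ·E[S²]/(2(1−ρ)) = 3.72·0.015992/(2·0.7604) = 0.03912 hr

Final: 0.03912 hr


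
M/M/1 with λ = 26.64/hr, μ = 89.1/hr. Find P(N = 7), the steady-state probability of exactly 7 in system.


ρ = 26.64/89.1 = 0.2990
P_n = (1−ρ)·ρ^n = (1 − 0.2990)·0.2990^7 = 0.7010·0.0002136 = 0.0001497

Final: 0.0001497


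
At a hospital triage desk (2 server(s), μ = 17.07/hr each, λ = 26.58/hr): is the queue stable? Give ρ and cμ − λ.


Total capacity cμ = 2·17.07 = 34.14/hr
ρ = λ/(cμ) = 26.58/34.14 = 0.7786
Stable ⇔ ρ < 1: YES
Spare capacity = cμ − λ = 34.14 − 26.58 = 7.56/hr

Final: ρ = 0.7786; stable; margin = 7.56/hr


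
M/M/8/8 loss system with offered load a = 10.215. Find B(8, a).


B(c,a) = (a^c/c!) / Σ_{k=0}^{c} a^k/k!
a^8/8! = 2940.264797
Σ terms (k=0..8): 1.00000 + 10.21500 + 52.17311 + 177.64945 + 453.67228 + 926.85246 + 1577.96632 + 2302.70371 + 2940.26480 = 8442.497128
B = 2940.264797/8442.497128 = 0.348270

Final: 0.348270


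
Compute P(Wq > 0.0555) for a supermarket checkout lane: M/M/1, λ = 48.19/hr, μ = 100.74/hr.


ρ = 48.19/100.74 = 0.4784
P(Wq > t) = ρ·e^{−(μ−λ)t} = 0.4784·e^{−2.9165}
= 0.4784·0.054121 = 0.025890

Final: 0.025890


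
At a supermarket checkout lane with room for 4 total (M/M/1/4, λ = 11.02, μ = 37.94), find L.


ρ = 11.02/37.94 = 0.2905
L = ρ[1 − (K+1)ρ^K + Kρ^(K+1)] / [(1−ρ)(1−ρ^(K+1))]
Numerator: 0.2905·(1 − 5·0.007118 + 4·0.002067) = 0.282524
Denominator: (0.7095)·(0.997933) = 0.708074
L = 0.282524/0.708074 = 0.3990

Final: 0.3990


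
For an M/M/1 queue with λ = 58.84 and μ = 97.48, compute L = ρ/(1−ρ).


ρ = λ/μ = 58.84/97.48 = 0.6036
L = ρ/(1−ρ) = 0.6036/(1 − 0.6036) = 0.6036/0.3964 = 1.5228

Final: 1.5228


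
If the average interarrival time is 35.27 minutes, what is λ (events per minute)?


λ = 1/(interarrival time) in consistent units.
1 minute = 1 min, so λ = 1/35.27 = 0.02835 per minute

Final: 0.02835 /min


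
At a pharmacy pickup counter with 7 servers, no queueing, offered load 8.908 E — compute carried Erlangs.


B(7,8.908) = 0.356923 (Erlang-B)
Carried load = a(1 − B) = 8.908·(1 − 0.356923) = 8.908·0.643077 = 5.7285 E

Final: 5.7285 Erlangs


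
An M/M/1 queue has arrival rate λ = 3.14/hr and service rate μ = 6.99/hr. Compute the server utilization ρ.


ρ = λ/μ = 3.14/6.99 = 0.4492

Final: 0.4492


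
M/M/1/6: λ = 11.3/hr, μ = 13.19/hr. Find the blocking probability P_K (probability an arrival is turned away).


ρ = λ/μ = 11.3/13.19 = 0.8567
P_K = (1−ρ)ρ^K/(1−ρ^(K+1)) = (0.1433·0.395368)/(1 − 0.338716)
= 0.056652/0.661284 = 0.085670

Final: 0.085670


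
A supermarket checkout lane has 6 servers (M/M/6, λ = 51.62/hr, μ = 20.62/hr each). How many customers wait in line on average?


a = λ/μ = 2.5034; ρ = a/6 = 0.4172
P₀ = 0.081340
Lq = P₀·a^c·ρ / (c!·(1−ρ)²) = 0.081340·246.13651·0.4172/(720·0.33962)
= 0.03416

Final: 0.03416


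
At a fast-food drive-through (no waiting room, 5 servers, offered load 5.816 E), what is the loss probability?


B(c,a) = (a^c/c!) / Σ_{k=0}^{c} a^k/k!
a^5/5! = 55.455004
Σ terms (k=0..5): 1.00000 + 5.81600 + 16.91293 + 32.78853 + 47.67452 + 55.45500 = 159.646984
B = 55.455004/159.646984 = 0.347360

Final: 0.347360
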